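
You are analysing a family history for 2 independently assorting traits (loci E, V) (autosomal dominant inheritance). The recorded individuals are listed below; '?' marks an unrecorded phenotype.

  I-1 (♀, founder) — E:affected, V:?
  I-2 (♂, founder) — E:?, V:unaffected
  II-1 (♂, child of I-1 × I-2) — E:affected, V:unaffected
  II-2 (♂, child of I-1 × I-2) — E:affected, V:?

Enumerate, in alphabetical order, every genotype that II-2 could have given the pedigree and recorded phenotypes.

E/I-1 aff ·: Ee|EE
E/I-2 ? ·: ee|Ee|EE
E/II-1 aff I-1×I-2: Ee|EE
E/II-2 aff I-1×I-2: Ee|EE
⇒ E over [I-1,I-2,II-1,II-2]: 15 consistent
V/I-1 ? ·: vv|Vv
V/I-2 un ·: vv
V/II-1 un I-1×I-2: vv
V/II-2 ? I-1×I-2: vv|Vv
⇒ V over [I-1,I-2,II-1,II-2]: 3 consistent

II-2 ∈ {EE Vv, EE vv, Ee Vv, Ee vv}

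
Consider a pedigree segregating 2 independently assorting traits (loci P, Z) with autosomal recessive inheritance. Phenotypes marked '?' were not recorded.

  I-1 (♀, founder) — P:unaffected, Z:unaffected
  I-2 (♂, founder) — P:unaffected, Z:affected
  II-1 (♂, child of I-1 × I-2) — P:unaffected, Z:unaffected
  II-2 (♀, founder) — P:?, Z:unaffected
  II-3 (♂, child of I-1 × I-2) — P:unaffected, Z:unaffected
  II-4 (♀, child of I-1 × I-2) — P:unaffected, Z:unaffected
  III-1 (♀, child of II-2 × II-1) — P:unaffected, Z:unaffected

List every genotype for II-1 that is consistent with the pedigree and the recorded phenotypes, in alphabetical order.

P/I-1 un ·: PP|Pp
P/I-2 un ·: PP|Pp
P/II-1 un I-1×I-2: PP|Pp
P/II-2 ? ·: PP|Pp|pp
P/II-3 un I-1×I-2: PP|Pp
P/II-4 un I-1×I-2: PP|Pp
P/III-1 un II-2×II-1: PP|Pp
⇒ P over [I-1,I-2,II-1,II-2,II-3,II-4,III-1]: 112 consistent
Z/I-1 un ·: ZZ|Zz
Z/I-2 aff ·: zz
Z/II-1 un I-1×I-2: Zz
Z/II-2 un ·: ZZ|Zz
Z/II-3 un I-1×I-2: Zz
Z/II-4 un I-1×I-2: Zz
Z/III-1 un II-2×II-1: ZZ|Zz
⇒ Z over [I-1,I-2,II-1,II-2,II-3,II-4,III-1]: 8 consistent

II-1 ∈ {PP Zz, Pp Zz}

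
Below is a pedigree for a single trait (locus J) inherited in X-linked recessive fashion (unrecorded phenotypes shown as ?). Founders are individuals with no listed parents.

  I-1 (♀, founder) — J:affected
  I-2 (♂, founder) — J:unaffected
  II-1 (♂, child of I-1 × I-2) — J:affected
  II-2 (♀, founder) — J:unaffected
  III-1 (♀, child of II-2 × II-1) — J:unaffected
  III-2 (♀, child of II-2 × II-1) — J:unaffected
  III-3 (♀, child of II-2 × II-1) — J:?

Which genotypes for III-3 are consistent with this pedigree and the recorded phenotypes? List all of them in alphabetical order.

III-3 ∈ {X^JX^j, X^jX^j}

J/I-1 aff ·: X^jX^j
J/I-2 un ·: X^JY
J/II-1 aff I-1×I-2: X^jY
J/II-2 un ·: X^JX^J|X^JX^j
J/III-1 un II-2×II-1: X^JX^j
J/III-2 un II-2×II-1: X^JX^j
J/III-3 ? II-2×II-1: X^JX^j|X^jX^j
⇒ J over [I-1,I-2,II-1,II-2,III-1,III-2,III-3]: 3 consistent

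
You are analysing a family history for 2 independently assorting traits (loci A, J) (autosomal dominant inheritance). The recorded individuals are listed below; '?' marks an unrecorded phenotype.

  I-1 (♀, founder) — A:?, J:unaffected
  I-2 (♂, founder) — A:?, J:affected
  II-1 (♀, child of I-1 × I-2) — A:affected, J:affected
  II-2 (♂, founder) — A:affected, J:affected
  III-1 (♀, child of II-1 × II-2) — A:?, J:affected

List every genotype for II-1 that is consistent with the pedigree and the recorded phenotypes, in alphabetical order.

II-1 ∈ {AA Jj, Aa Jj}

A/I-1 ? ·: aa|Aa|AA
A/I-2 ? ·: aa|Aa|AA
A/II-1 aff I-1×I-2: Aa|AA
A/II-2 aff ·: Aa|AA
A/III-1 ? II-1×II-2: aa|Aa|AA
⇒ A over [I-1,I-2,II-1,II-2,III-1]: 47 consistent
J/I-1 un ·: jj
J/I-2 aff ·: Jj|JJ
J/II-1 aff I-1×I-2: Jj
J/II-2 aff ·: Jj|JJ
J/III-1 aff II-1×II-2: Jj|JJ
⇒ J over [I-1,I-2,II-1,II-2,III-1]: 8 consistent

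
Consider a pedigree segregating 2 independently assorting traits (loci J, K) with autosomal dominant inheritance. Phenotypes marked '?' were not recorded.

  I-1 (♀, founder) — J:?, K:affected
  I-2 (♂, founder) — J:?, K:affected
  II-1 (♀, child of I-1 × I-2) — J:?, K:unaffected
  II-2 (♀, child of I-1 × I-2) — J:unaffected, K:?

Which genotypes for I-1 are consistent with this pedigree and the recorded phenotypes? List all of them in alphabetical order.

I-1 ∈ {Jj Kk, jj Kk}

J/I-1 ? ·: jj|Jj
J/I-2 ? ·: jj|Jj
J/II-1 ? I-1×I-2: jj|Jj|JJ
J/II-2 un I-1×I-2: jj
⇒ J over [I-1,I-2,II-1,II-2]: 8 consistent
K/I-1 aff ·: Kk
K/I-2 aff ·: Kk
K/II-1 un I-1×I-2: kk
K/II-2 ? I-1×I-2: kk|Kk|KK
⇒ K over [I-1,I-2,II-1,II-2]: 3 consistent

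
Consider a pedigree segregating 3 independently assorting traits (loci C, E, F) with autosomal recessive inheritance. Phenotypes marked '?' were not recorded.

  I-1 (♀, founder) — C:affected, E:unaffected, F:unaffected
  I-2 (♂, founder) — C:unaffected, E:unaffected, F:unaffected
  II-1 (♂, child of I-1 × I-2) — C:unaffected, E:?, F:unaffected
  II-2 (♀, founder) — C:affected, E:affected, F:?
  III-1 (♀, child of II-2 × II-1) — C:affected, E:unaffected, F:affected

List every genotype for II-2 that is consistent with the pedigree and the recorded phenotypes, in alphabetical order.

C/I-1 aff ·: cc
C/I-2 un ·: CC|Cc
C/II-1 un I-1×I-2: Cc
C/II-2 aff ·: cc
C/III-1 aff II-2×II-1: cc
⇒ C over [I-1,I-2,II-1,II-2,III-1]: 2 consistent
E/I-1 un ·: EE|Ee
E/I-2 un ·: EE|Ee
E/II-1 ? I-1×I-2: EE|Ee
E/II-2 aff ·: ee
E/III-1 un II-2×II-1: Ee
⇒ E over [I-1,I-2,II-1,II-2,III-1]: 7 consistent
F/I-1 un ·: FF|Ff
F/I-2 un ·: FF|Ff
F/II-1 un I-1×I-2: Ff
F/II-2 ? ·: Ff|ff
F/III-1 aff II-2×II-1: ff
⇒ F over [I-1,I-2,II-1,II-2,III-1]: 6 consistent

II-2 ∈ {cc ee Ff, cc ee ff}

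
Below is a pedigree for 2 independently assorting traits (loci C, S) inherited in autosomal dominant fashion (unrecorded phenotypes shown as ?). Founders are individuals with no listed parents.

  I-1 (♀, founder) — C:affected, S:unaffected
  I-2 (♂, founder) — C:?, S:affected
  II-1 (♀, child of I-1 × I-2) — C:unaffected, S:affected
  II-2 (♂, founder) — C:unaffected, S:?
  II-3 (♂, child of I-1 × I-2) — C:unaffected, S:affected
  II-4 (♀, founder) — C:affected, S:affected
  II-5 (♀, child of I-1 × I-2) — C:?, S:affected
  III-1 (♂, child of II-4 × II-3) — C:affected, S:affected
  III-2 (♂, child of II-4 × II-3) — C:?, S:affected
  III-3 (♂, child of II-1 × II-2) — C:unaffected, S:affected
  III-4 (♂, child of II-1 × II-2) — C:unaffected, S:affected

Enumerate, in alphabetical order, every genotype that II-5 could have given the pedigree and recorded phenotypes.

C/I-1 aff ·: Cc
C/I-2 ? ·: cc|Cc
C/II-1 un I-1×I-2: cc
C/II-2 un ·: cc
C/II-3 un I-1×I-2: cc
C/II-4 aff ·: Cc|CC
C/II-5 ? I-1×I-2: cc|Cc|CC
C/III-1 aff II-4×II-3: Cc
C/III-2 ? II-4×II-3: cc|Cc
C/III-3 un II-1×II-2: cc
C/III-4 un II-1×II-2: cc
⇒ C over [I-1,I-2,II-1,II-2,II-3,II-4,II-5,III-1,III-2,III-3,III-4]: 15 consistent
S/I-1 un ·: ss
S/I-2 aff ·: Ss|SS
S/II-1 aff I-1×I-2: Ss
S/II-2 ? ·: ss|Ss|SS
S/II-3 aff I-1×I-2: Ss
S/II-4 aff ·: Ss|SS
S/II-5 aff I-1×I-2: Ss
S/III-1 aff II-4×II-3: Ss|SS
S/III-2 aff II-4×II-3: Ss|SS
S/III-3 aff II-1×II-2: Ss|SS
S/III-4 aff II-1×II-2: Ss|SS
⇒ S over [I-1,I-2,II-1,II-2,II-3,II-4,II-5,III-1,III-2,III-3,III-4]: 144 consistent

II-5 ∈ {CC Ss, Cc Ss, cc Ss}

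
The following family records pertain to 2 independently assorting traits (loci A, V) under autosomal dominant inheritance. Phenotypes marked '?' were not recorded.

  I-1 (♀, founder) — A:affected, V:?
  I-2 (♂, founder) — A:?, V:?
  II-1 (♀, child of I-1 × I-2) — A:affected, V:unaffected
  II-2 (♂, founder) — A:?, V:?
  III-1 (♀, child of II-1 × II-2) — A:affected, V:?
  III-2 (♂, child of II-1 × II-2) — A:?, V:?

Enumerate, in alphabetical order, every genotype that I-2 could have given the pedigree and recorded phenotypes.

I-2 ∈ {AA Vv, AA vv, Aa Vv, Aa vv, aa Vv, aa vv}

A/I-1 aff ·: Aa|AA
A/I-2 ? ·: aa|Aa|AA
A/II-1 aff I-1×I-2: Aa|AA
A/II-2 ? ·: aa|Aa|AA
A/III-1 aff II-1×II-2: Aa|AA
A/III-2 ? II-1×II-2: aa|Aa|AA
⇒ A over [I-1,I-2,II-1,II-2,III-1,III-2]: 84 consistent
V/I-1 ? ·: vv|Vv
V/I-2 ? ·: vv|Vv
V/II-1 un I-1×I-2: vv
V/II-2 ? ·: vv|Vv|VV
V/III-1 ? II-1×II-2: vv|Vv
V/III-2 ? II-1×II-2: vv|Vv
⇒ V over [I-1,I-2,II-1,II-2,III-1,III-2]: 24 consistent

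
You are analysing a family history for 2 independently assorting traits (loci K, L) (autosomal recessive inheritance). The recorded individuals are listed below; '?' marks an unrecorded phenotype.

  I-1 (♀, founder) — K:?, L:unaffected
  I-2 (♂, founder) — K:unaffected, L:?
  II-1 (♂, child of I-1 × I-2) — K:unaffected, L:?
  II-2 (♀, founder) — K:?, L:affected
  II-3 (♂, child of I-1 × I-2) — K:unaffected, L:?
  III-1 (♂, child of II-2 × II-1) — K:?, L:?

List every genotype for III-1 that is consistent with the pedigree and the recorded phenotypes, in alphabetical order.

III-1 ∈ {KK Ll, KK ll, Kk Ll, Kk ll, kk Ll, kk ll}

K/I-1 ? ·: KK|Kk|kk
K/I-2 un ·: KK|Kk
K/II-1 un I-1×I-2: KK|Kk
K/II-2 ? ·: KK|Kk|kk
K/II-3 un I-1×I-2: KK|Kk
K/III-1 ? II-2×II-1: KK|Kk|kk
⇒ K over [I-1,I-2,II-1,II-2,II-3,III-1]: 84 consistent
L/I-1 un ·: LL|Ll
L/I-2 ? ·: LL|Ll|ll
L/II-1 ? I-1×I-2: LL|Ll|ll
L/II-2 aff ·: ll
L/II-3 ? I-1×I-2: LL|Ll|ll
L/III-1 ? II-2×II-1: Ll|ll
⇒ L over [I-1,I-2,II-1,II-2,II-3,III-1]: 33 consistent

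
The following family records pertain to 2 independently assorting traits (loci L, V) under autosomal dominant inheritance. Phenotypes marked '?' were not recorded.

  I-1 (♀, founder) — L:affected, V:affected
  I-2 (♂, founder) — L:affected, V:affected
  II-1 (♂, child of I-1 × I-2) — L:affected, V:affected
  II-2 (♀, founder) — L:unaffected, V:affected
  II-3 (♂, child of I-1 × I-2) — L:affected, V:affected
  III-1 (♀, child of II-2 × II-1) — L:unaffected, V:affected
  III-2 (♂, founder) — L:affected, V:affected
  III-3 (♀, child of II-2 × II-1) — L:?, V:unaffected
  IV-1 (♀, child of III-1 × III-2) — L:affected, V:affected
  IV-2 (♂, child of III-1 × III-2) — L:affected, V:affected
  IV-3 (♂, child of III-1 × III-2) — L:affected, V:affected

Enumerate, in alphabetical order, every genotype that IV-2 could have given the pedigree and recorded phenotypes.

IV-2 ∈ {Ll VV, Ll Vv}

L/I-1 aff ·: Ll|LL
L/I-2 aff ·: Ll|LL
L/II-1 aff I-1×I-2: Ll
L/II-2 un ·: ll
L/II-3 aff I-1×I-2: Ll|LL
L/III-1 un II-2×II-1: ll
L/III-2 aff ·: Ll|LL
L/III-3 ? II-2×II-1: ll|Ll
L/IV-1 aff III-1×III-2: Ll
L/IV-2 aff III-1×III-2: Ll
L/IV-3 aff III-1×III-2: Ll
⇒ L over [I-1,I-2,II-1,II-2,II-3,III-1,III-2,III-3,IV-1,IV-2,IV-3]: 24 consistent
V/I-1 aff ·: Vv|VV
V/I-2 aff ·: Vv|VV
V/II-1 aff I-1×I-2: Vv
V/II-2 aff ·: Vv
V/II-3 aff I-1×I-2: Vv|VV
V/III-1 aff II-2×II-1: Vv|VV
V/III-2 aff ·: Vv|VV
V/III-3 un II-2×II-1: vv
V/IV-1 aff III-1×III-2: Vv|VV
V/IV-2 aff III-1×III-2: Vv|VV
V/IV-3 aff III-1×III-2: Vv|VV
⇒ V over [I-1,I-2,II-1,II-2,II-3,III-1,III-2,III-3,IV-1,IV-2,IV-3]: 150 consistent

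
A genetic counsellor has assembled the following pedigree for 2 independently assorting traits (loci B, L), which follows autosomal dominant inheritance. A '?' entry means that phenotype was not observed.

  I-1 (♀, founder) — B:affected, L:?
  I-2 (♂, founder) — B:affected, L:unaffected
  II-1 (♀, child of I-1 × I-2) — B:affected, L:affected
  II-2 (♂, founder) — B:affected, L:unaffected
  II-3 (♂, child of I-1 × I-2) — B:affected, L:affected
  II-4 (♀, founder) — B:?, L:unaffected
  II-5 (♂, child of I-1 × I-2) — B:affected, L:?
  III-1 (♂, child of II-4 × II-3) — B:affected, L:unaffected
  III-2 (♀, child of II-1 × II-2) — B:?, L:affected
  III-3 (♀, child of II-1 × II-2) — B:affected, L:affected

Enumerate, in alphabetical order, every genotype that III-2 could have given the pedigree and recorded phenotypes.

III-2 ∈ {BB Ll, Bb Ll, bb Ll}

B/I-1 aff ·: Bb|BB
B/I-2 aff ·: Bb|BB
B/II-1 aff I-1×I-2: Bb|BB
B/II-2 aff ·: Bb|BB
B/II-3 aff I-1×I-2: Bb|BB
B/II-4 ? ·: bb|Bb|BB
B/II-5 aff I-1×I-2: Bb|BB
B/III-1 aff II-4×II-3: Bb|BB
B/III-2 ? II-1×II-2: bb|Bb|BB
B/III-3 aff II-1×II-2: Bb|BB
⇒ B over [I-1,I-2,II-1,II-2,II-3,II-4,II-5,III-1,III-2,III-3]: 830 consistent
L/I-1 ? ·: Ll|LL
L/I-2 un ·: ll
L/II-1 aff I-1×I-2: Ll
L/II-2 un ·: ll
L/II-3 aff I-1×I-2: Ll
L/II-4 un ·: ll
L/II-5 ? I-1×I-2: ll|Ll
L/III-1 un II-4×II-3: ll
L/III-2 aff II-1×II-2: Ll
L/III-3 aff II-1×II-2: Ll
⇒ L over [I-1,I-2,II-1,II-2,II-3,II-4,II-5,III-1,III-2,III-3]: 3 consistent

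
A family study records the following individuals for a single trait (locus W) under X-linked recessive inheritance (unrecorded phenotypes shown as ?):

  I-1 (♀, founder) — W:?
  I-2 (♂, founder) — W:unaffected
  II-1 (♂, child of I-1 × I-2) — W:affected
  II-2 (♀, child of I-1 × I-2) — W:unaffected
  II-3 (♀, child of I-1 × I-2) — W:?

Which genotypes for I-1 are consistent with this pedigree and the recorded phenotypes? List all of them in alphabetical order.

W/I-1 ? ·: X^WX^w|X^wX^w
W/I-2 un ·: X^WY
W/II-1 aff I-1×I-2: X^wY
W/II-2 un I-1×I-2: X^WX^W|X^WX^w
W/II-3 ? I-1×I-2: X^WX^W|X^WX^w
⇒ W over [I-1,I-2,II-1,II-2,II-3]: 5 consistent

I-1 ∈ {X^WX^w, X^wX^w}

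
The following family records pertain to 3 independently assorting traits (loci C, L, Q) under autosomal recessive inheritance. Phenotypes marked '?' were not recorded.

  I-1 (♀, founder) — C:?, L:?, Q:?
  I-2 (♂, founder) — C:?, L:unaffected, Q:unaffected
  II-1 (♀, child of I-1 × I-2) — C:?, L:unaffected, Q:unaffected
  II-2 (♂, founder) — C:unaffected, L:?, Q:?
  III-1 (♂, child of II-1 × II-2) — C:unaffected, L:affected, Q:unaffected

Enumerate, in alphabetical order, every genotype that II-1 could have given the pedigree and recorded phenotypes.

C/I-1 ? ·: CC|Cc|cc
C/I-2 ? ·: CC|Cc|cc
C/II-1 ? I-1×I-2: CC|Cc|cc
C/II-2 un ·: CC|Cc
C/III-1 un II-1×II-2: CC|Cc
⇒ C over [I-1,I-2,II-1,II-2,III-1]: 48 consistent
L/I-1 ? ·: LL|Ll|ll
L/I-2 un ·: LL|Ll
L/II-1 un I-1×I-2: Ll
L/II-2 ? ·: Ll|ll
L/III-1 aff II-1×II-2: ll
⇒ L over [I-1,I-2,II-1,II-2,III-1]: 10 consistent
Q/I-1 ? ·: QQ|Qq|qq
Q/I-2 un ·: QQ|Qq
Q/II-1 un I-1×I-2: QQ|Qq
Q/II-2 ? ·: QQ|Qq|qq
Q/III-1 un II-1×II-2: QQ|Qq
⇒ Q over [I-1,I-2,II-1,II-2,III-1]: 41 consistent

II-1 ∈ {CC Ll QQ, CC Ll Qq, Cc Ll QQ, Cc Ll Qq, cc Ll QQ, cc Ll Qq}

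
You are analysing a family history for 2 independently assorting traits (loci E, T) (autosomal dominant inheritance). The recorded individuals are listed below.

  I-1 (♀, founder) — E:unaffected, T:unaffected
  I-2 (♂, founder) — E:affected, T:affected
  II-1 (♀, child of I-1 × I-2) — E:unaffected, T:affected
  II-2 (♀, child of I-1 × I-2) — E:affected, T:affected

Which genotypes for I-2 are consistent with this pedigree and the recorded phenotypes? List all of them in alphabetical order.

I-2 ∈ {Ee TT, Ee Tt}

E/I-1 un ·: ee
E/I-2 aff ·: Ee
E/II-1 un I-1×I-2: ee
E/II-2 aff I-1×I-2: Ee
⇒ E over [I-1,I-2,II-1,II-2]: 1 consistent
T/I-1 un ·: tt
T/I-2 aff ·: Tt|TT
T/II-1 aff I-1×I-2: Tt
T/II-2 aff I-1×I-2: Tt
⇒ T over [I-1,I-2,II-1,II-2]: 2 consistent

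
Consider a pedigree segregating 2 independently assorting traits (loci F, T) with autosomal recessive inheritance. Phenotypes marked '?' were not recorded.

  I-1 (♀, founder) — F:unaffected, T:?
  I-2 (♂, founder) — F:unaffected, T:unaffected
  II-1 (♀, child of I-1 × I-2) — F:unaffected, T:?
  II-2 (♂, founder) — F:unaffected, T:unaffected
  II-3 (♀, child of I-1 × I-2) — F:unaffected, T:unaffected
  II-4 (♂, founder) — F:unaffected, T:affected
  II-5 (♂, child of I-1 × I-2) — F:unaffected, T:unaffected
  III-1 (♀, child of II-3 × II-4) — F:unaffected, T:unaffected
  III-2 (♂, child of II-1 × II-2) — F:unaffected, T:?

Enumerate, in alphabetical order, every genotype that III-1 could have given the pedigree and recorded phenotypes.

F/I-1 un ·: FF|Ff
F/I-2 un ·: FF|Ff
F/II-1 un I-1×I-2: FF|Ff
F/II-2 un ·: FF|Ff
F/II-3 un I-1×I-2: FF|Ff
F/II-4 un ·: FF|Ff
F/II-5 un I-1×I-2: FF|Ff
F/III-1 un II-3×II-4: FF|Ff
F/III-2 un II-1×II-2: FF|Ff
⇒ F over [I-1,I-2,II-1,II-2,II-3,II-4,II-5,III-1,III-2]: 303 consistent
T/I-1 ? ·: TT|Tt|tt
T/I-2 un ·: TT|Tt
T/II-1 ? I-1×I-2: TT|Tt|tt
T/II-2 un ·: TT|Tt
T/II-3 un I-1×I-2: TT|Tt
T/II-4 aff ·: tt
T/II-5 un I-1×I-2: TT|Tt
T/III-1 un II-3×II-4: Tt
T/III-2 ? II-1×II-2: TT|Tt|tt
⇒ T over [I-1,I-2,II-1,II-2,II-3,II-4,II-5,III-1,III-2]: 124 consistent

III-1 ∈ {FF Tt, Ff Tt}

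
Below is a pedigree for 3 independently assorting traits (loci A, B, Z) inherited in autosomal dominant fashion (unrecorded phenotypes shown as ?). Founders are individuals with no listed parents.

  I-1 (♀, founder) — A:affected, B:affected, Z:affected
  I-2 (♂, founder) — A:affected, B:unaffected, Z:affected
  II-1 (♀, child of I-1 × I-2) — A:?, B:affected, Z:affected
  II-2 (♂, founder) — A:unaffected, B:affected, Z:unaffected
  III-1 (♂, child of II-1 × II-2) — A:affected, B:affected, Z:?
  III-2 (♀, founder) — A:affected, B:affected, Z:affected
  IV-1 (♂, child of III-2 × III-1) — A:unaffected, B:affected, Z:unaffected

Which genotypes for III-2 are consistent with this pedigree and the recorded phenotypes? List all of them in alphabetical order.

III-2 ∈ {Aa BB Zz, Aa Bb Zz}

A/I-1 aff ·: Aa|AA
A/I-2 aff ·: Aa|AA
A/II-1 ? I-1×I-2: Aa|AA
A/II-2 un ·: aa
A/III-1 aff II-1×II-2: Aa
A/III-2 aff ·: Aa
A/IV-1 un III-2×III-1: aa
⇒ A over [I-1,I-2,II-1,II-2,III-1,III-2,IV-1]: 7 consistent
B/I-1 aff ·: Bb|BB
B/I-2 un ·: bb
B/II-1 aff I-1×I-2: Bb
B/II-2 aff ·: Bb|BB
B/III-1 aff II-1×II-2: Bb|BB
B/III-2 aff ·: Bb|BB
B/IV-1 aff III-2×III-1: Bb|BB
⇒ B over [I-1,I-2,II-1,II-2,III-1,III-2,IV-1]: 28 consistent
Z/I-1 aff ·: Zz|ZZ
Z/I-2 aff ·: Zz|ZZ
Z/II-1 aff I-1×I-2: Zz|ZZ
Z/II-2 un ·: zz
Z/III-1 ? II-1×II-2: zz|Zz
Z/III-2 aff ·: Zz
Z/IV-1 un III-2×III-1: zz
⇒ Z over [I-1,I-2,II-1,II-2,III-1,III-2,IV-1]: 10 consistent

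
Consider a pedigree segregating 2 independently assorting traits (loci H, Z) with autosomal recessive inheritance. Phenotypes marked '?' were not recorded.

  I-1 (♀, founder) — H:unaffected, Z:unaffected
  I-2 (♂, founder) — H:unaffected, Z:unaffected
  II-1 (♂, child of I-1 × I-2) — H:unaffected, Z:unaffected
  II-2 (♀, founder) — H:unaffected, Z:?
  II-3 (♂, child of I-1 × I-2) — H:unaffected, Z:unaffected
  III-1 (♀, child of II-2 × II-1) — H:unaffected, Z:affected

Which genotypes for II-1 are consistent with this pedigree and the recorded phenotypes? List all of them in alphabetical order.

H/I-1 un ·: HH|Hh
H/I-2 un ·: HH|Hh
H/II-1 un I-1×I-2: HH|Hh
H/II-2 un ·: HH|Hh
H/II-3 un I-1×I-2: HH|Hh
H/III-1 un II-2×II-1: HH|Hh
⇒ H over [I-1,I-2,II-1,II-2,II-3,III-1]: 45 consistent
Z/I-1 un ·: ZZ|Zz
Z/I-2 un ·: ZZ|Zz
Z/II-1 un I-1×I-2: Zz
Z/II-2 ? ·: Zz|zz
Z/II-3 un I-1×I-2: ZZ|Zz
Z/III-1 aff II-2×II-1: zz
⇒ Z over [I-1,I-2,II-1,II-2,II-3,III-1]: 12 consistent

II-1 ∈ {HH Zz, Hh Zz}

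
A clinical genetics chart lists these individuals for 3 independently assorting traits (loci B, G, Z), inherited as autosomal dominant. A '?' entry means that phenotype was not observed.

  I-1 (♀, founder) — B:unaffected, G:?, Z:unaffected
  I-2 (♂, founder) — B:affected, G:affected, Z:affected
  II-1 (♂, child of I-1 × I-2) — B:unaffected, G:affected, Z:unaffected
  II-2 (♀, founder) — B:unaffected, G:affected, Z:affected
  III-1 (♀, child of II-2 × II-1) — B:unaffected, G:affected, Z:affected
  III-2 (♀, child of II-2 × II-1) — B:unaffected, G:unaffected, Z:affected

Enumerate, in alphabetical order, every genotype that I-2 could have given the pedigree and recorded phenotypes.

B/I-1 un ·: bb
B/I-2 aff ·: Bb
B/II-1 un I-1×I-2: bb
B/II-2 un ·: bb
B/III-1 un II-2×II-1: bb
B/III-2 un II-2×II-1: bb
⇒ B over [I-1,I-2,II-1,II-2,III-1,III-2]: 1 consistent
G/I-1 ? ·: gg|Gg|GG
G/I-2 aff ·: Gg|GG
G/II-1 aff I-1×I-2: Gg
G/II-2 aff ·: Gg
G/III-1 aff II-2×II-1: Gg|GG
G/III-2 un II-2×II-1: gg
⇒ G over [I-1,I-2,II-1,II-2,III-1,III-2]: 10 consistent
Z/I-1 un ·: zz
Z/I-2 aff ·: Zz
Z/II-1 un I-1×I-2: zz
Z/II-2 aff ·: Zz|ZZ
Z/III-1 aff II-2×II-1: Zz
Z/III-2 aff II-2×II-1: Zz
⇒ Z over [I-1,I-2,II-1,II-2,III-1,III-2]: 2 consistent

I-2 ∈ {Bb GG Zz, Bb Gg Zz}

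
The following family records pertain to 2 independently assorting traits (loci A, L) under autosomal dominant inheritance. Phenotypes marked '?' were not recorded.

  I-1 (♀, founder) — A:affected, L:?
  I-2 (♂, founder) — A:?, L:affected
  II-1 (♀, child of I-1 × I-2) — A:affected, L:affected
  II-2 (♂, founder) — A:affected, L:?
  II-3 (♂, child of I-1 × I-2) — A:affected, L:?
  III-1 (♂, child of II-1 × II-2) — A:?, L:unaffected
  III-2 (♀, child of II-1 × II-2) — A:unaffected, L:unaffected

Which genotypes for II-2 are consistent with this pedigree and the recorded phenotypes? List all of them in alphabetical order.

II-2 ∈ {Aa Ll, Aa ll}

A/I-1 aff ·: Aa|AA
A/I-2 ? ·: aa|Aa|AA
A/II-1 aff I-1×I-2: Aa
A/II-2 aff ·: Aa
A/II-3 aff I-1×I-2: Aa|AA
A/III-1 ? II-1×II-2: aa|Aa|AA
A/III-2 un II-1×II-2: aa
⇒ A over [I-1,I-2,II-1,II-2,II-3,III-1,III-2]: 24 consistent
L/I-1 ? ·: ll|Ll|LL
L/I-2 aff ·: Ll|LL
L/II-1 aff I-1×I-2: Ll
L/II-2 ? ·: ll|Ll
L/II-3 ? I-1×I-2: ll|Ll|LL
L/III-1 un II-1×II-2: ll
L/III-2 un II-1×II-2: ll
⇒ L over [I-1,I-2,II-1,II-2,II-3,III-1,III-2]: 20 consistent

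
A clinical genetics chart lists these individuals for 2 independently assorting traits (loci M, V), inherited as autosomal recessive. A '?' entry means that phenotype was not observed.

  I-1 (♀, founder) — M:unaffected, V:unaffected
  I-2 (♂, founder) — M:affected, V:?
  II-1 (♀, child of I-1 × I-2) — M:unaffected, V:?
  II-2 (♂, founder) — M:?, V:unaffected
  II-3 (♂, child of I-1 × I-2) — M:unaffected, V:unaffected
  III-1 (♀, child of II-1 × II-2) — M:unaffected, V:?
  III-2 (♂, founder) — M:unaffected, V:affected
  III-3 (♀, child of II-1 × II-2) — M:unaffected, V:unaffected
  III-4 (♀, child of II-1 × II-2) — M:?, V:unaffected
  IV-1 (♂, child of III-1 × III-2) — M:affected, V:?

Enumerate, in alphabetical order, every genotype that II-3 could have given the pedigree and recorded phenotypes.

M/I-1 un ·: MM|Mm
M/I-2 aff ·: mm
M/II-1 un I-1×I-2: Mm
M/II-2 ? ·: MM|Mm|mm
M/II-3 un I-1×I-2: Mm
M/III-1 un II-1×II-2: Mm
M/III-2 un ·: Mm
M/III-3 un II-1×II-2: MM|Mm
M/III-4 ? II-1×II-2: MM|Mm|mm
M/IV-1 aff III-1×III-2: mm
⇒ M over [I-1,I-2,II-1,II-2,II-3,III-1,III-2,III-3,III-4,IV-1]: 24 consistent
V/I-1 un ·: VV|Vv
V/I-2 ? ·: VV|Vv|vv
V/II-1 ? I-1×I-2: VV|Vv|vv
V/II-2 un ·: VV|Vv
V/II-3 un I-1×I-2: VV|Vv
V/III-1 ? II-1×II-2: VV|Vv|vv
V/III-2 aff ·: vv
V/III-3 un II-1×II-2: VV|Vv
V/III-4 un II-1×II-2: VV|Vv
V/IV-1 ? III-1×III-2: Vv|vv
⇒ V over [I-1,I-2,II-1,II-2,II-3,III-1,III-2,III-3,III-4,IV-1]: 330 consistent

II-3 ∈ {Mm VV, Mm Vv}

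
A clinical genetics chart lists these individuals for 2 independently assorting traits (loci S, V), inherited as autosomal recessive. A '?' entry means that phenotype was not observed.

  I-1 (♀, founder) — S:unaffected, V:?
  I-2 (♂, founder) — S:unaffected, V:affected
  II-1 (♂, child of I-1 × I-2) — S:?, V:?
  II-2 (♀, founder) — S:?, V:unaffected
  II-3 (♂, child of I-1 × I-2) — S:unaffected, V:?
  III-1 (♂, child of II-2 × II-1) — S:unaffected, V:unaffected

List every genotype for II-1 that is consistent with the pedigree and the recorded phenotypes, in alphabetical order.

S/I-1 un ·: SS|Ss
S/I-2 un ·: SS|Ss
S/II-1 ? I-1×I-2: SS|Ss|ss
S/II-2 ? ·: SS|Ss|ss
S/II-3 un I-1×I-2: SS|Ss
S/III-1 un II-2×II-1: SS|Ss
⇒ S over [I-1,I-2,II-1,II-2,II-3,III-1]: 62 consistent
V/I-1 ? ·: VV|Vv|vv
V/I-2 aff ·: vv
V/II-1 ? I-1×I-2: Vv|vv
V/II-2 un ·: VV|Vv
V/II-3 ? I-1×I-2: Vv|vv
V/III-1 un II-2×II-1: VV|Vv
⇒ V over [I-1,I-2,II-1,II-2,II-3,III-1]: 18 consistent

II-1 ∈ {SS Vv, SS vv, Ss Vv, Ss vv, ss Vv, ss vv}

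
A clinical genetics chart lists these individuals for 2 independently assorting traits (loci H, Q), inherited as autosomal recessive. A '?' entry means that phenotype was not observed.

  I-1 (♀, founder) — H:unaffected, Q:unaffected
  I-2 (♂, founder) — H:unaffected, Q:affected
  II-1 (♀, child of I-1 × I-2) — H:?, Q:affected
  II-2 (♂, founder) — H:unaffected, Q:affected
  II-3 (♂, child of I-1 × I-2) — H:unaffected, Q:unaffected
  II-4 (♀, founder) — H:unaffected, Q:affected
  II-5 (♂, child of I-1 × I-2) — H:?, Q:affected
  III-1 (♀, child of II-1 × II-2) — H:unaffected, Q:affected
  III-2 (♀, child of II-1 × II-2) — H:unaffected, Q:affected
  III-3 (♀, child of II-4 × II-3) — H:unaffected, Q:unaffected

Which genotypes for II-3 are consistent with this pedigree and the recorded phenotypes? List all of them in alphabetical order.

H/I-1 un ·: HH|Hh
H/I-2 un ·: HH|Hh
H/II-1 ? I-1×I-2: HH|Hh|hh
H/II-2 un ·: HH|Hh
H/II-3 un I-1×I-2: HH|Hh
H/II-4 un ·: HH|Hh
H/II-5 ? I-1×I-2: HH|Hh|hh
H/III-1 un II-1×II-2: HH|Hh
H/III-2 un II-1×II-2: HH|Hh
H/III-3 un II-4×II-3: HH|Hh
⇒ H over [I-1,I-2,II-1,II-2,II-3,II-4,II-5,III-1,III-2,III-3]: 694 consistent
Q/I-1 un ·: Qq
Q/I-2 aff ·: qq
Q/II-1 aff I-1×I-2: qq
Q/II-2 aff ·: qq
Q/II-3 un I-1×I-2: Qq
Q/II-4 aff ·: qq
Q/II-5 aff I-1×I-2: qq
Q/III-1 aff II-1×II-2: qq
Q/III-2 aff II-1×II-2: qq
Q/III-3 un II-4×II-3: Qq
⇒ Q over [I-1,I-2,II-1,II-2,II-3,II-4,II-5,III-1,III-2,III-3]: 1 consistent

II-3 ∈ {HH Qq, Hh Qq}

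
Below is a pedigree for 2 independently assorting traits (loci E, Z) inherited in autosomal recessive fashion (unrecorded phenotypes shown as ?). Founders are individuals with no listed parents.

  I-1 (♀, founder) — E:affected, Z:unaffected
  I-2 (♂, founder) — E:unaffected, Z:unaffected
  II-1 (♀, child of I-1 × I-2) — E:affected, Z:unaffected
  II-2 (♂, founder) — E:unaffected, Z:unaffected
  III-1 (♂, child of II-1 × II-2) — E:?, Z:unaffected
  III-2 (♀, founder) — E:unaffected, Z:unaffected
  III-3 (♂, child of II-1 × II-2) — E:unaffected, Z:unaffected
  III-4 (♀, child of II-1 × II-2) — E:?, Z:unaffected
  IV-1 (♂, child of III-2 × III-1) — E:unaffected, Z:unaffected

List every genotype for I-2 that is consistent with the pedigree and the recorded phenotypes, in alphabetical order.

E/I-1 aff ·: ee
E/I-2 un ·: Ee
E/II-1 aff I-1×I-2: ee
E/II-2 un ·: EE|Ee
E/III-1 ? II-1×II-2: Ee|ee
E/III-2 un ·: EE|Ee
E/III-3 un II-1×II-2: Ee
E/III-4 ? II-1×II-2: Ee|ee
E/IV-1 un III-2×III-1: EE|Ee
⇒ E over [I-1,I-2,II-1,II-2,III-1,III-2,III-3,III-4,IV-1]: 16 consistent
Z/I-1 un ·: ZZ|Zz
Z/I-2 un ·: ZZ|Zz
Z/II-1 un I-1×I-2: ZZ|Zz
Z/II-2 un ·: ZZ|Zz
Z/III-1 un II-1×II-2: ZZ|Zz
Z/III-2 un ·: ZZ|Zz
Z/III-3 un II-1×II-2: ZZ|Zz
Z/III-4 un II-1×II-2: ZZ|Zz
Z/IV-1 un III-2×III-1: ZZ|Zz
⇒ Z over [I-1,I-2,II-1,II-2,III-1,III-2,III-3,III-4,IV-1]: 292 consistent

I-2 ∈ {Ee ZZ, Ee Zz}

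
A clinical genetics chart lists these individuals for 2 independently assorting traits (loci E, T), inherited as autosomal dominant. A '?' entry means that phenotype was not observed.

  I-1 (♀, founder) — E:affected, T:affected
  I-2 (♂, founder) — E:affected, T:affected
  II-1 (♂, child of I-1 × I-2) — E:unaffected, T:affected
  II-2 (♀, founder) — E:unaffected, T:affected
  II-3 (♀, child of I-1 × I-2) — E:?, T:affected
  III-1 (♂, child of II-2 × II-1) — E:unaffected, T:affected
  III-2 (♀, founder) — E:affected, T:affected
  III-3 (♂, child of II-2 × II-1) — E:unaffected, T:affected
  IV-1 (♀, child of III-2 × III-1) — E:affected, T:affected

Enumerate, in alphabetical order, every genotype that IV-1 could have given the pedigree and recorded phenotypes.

IV-1 ∈ {Ee TT, Ee Tt}

E/I-1 aff ·: Ee
E/I-2 aff ·: Ee
E/II-1 un I-1×I-2: ee
E/II-2 un ·: ee
E/II-3 ? I-1×I-2: ee|Ee|EE
E/III-1 un II-2×II-1: ee
E/III-2 aff ·: Ee|EE
E/III-3 un II-2×II-1: ee
E/IV-1 aff III-2×III-1: Ee
⇒ E over [I-1,I-2,II-1,II-2,II-3,III-1,III-2,III-3,IV-1]: 6 consistent
T/I-1 aff ·: Tt|TT
T/I-2 aff ·: Tt|TT
T/II-1 aff I-1×I-2: Tt|TT
T/II-2 aff ·: Tt|TT
T/II-3 aff I-1×I-2: Tt|TT
T/III-1 aff II-2×II-1: Tt|TT
T/III-2 aff ·: Tt|TT
T/III-3 aff II-2×II-1: Tt|TT
T/IV-1 aff III-2×III-1: Tt|TT
⇒ T over [I-1,I-2,II-1,II-2,II-3,III-1,III-2,III-3,IV-1]: 287 consistent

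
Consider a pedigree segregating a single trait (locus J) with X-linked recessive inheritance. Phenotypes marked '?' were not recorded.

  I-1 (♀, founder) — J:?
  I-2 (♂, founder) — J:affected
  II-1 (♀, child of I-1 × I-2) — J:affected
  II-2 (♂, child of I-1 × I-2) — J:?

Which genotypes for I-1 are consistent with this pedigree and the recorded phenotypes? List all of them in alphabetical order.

I-1 ∈ {X^JX^j, X^jX^j}

J/I-1 ? ·: X^JX^j|X^jX^j
J/I-2 aff ·: X^jY
J/II-1 aff I-1×I-2: X^jX^j
J/II-2 ? I-1×I-2: X^JY|X^jY
⇒ J over [I-1,I-2,II-1,II-2]: 3 consistent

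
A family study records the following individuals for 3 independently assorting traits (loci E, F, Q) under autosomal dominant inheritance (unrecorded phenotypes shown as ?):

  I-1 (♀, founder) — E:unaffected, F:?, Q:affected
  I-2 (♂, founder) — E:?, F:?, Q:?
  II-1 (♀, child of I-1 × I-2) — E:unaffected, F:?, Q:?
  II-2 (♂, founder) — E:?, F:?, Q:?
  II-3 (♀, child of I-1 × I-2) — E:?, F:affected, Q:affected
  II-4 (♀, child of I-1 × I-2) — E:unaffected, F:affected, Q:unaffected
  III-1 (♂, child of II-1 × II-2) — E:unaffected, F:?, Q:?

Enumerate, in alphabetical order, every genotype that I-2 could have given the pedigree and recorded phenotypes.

I-2 ∈ {Ee FF Qq, Ee FF qq, Ee Ff Qq, Ee Ff qq, Ee ff Qq, Ee ff qq, ee FF Qq, ee FF qq, ee Ff Qq, ee Ff qq, ee ff Qq, ee ff qq}

E/I-1 un ·: ee
E/I-2 ? ·: ee|Ee
E/II-1 un I-1×I-2: ee
E/II-2 ? ·: ee|Ee
E/II-3 ? I-1×I-2: ee|Ee
E/II-4 un I-1×I-2: ee
E/III-1 un II-1×II-2: ee
⇒ E over [I-1,I-2,II-1,II-2,II-3,II-4,III-1]: 6 consistent
F/I-1 ? ·: ff|Ff|FF
F/I-2 ? ·: ff|Ff|FF
F/II-1 ? I-1×I-2: ff|Ff|FF
F/II-2 ? ·: ff|Ff|FF
F/II-3 aff I-1×I-2: Ff|FF
F/II-4 aff I-1×I-2: Ff|FF
F/III-1 ? II-1×II-2: ff|Ff|FF
⇒ F over [I-1,I-2,II-1,II-2,II-3,II-4,III-1]: 188 consistent
Q/I-1 aff ·: Qq
Q/I-2 ? ·: qq|Qq
Q/II-1 ? I-1×I-2: qq|Qq|QQ
Q/II-2 ? ·: qq|Qq|QQ
Q/II-3 aff I-1×I-2: Qq|QQ
Q/II-4 un I-1×I-2: qq
Q/III-1 ? II-1×II-2: qq|Qq|QQ
⇒ Q over [I-1,I-2,II-1,II-2,II-3,II-4,III-1]: 41 consistent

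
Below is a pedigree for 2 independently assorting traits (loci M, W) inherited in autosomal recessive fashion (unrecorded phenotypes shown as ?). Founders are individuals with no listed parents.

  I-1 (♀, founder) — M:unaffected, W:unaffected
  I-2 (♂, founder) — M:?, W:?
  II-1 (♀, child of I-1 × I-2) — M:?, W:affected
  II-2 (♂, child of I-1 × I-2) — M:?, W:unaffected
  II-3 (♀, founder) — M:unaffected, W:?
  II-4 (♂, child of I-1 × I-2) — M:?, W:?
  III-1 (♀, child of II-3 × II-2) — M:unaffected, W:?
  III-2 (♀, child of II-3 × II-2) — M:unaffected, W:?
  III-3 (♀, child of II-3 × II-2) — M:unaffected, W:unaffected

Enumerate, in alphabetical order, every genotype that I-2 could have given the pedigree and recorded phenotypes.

I-2 ∈ {MM Ww, MM ww, Mm Ww, Mm ww, mm Ww, mm ww}

M/I-1 un ·: MM|Mm
M/I-2 ? ·: MM|Mm|mm
M/II-1 ? I-1×I-2: MM|Mm|mm
M/II-2 ? I-1×I-2: MM|Mm|mm
M/II-3 un ·: MM|Mm
M/II-4 ? I-1×I-2: MM|Mm|mm
M/III-1 un II-3×II-2: MM|Mm
M/III-2 un II-3×II-2: MM|Mm
M/III-3 un II-3×II-2: MM|Mm
⇒ M over [I-1,I-2,II-1,II-2,II-3,II-4,III-1,III-2,III-3]: 540 consistent
W/I-1 un ·: Ww
W/I-2 ? ·: Ww|ww
W/II-1 aff I-1×I-2: ww
W/II-2 un I-1×I-2: WW|Ww
W/II-3 ? ·: WW|Ww|ww
W/II-4 ? I-1×I-2: WW|Ww|ww
W/III-1 ? II-3×II-2: WW|Ww|ww
W/III-2 ? II-3×II-2: WW|Ww|ww
W/III-3 un II-3×II-2: WW|Ww
⇒ W over [I-1,I-2,II-1,II-2,II-3,II-4,III-1,III-2,III-3]: 180 consistent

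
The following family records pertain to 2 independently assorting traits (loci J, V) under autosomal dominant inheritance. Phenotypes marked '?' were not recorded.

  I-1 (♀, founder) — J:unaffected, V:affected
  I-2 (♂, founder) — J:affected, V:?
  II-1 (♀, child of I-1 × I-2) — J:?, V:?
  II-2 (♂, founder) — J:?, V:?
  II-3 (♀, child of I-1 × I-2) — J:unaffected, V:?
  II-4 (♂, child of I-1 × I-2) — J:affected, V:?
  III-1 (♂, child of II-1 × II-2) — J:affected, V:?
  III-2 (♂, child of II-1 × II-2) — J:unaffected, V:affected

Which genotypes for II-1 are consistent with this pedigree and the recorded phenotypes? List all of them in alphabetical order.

J/I-1 un ·: jj
J/I-2 aff ·: Jj
J/II-1 ? I-1×I-2: jj|Jj
J/II-2 ? ·: jj|Jj
J/II-3 un I-1×I-2: jj
J/II-4 aff I-1×I-2: Jj
J/III-1 aff II-1×II-2: Jj|JJ
J/III-2 un II-1×II-2: jj
⇒ J over [I-1,I-2,II-1,II-2,II-3,II-4,III-1,III-2]: 4 consistent
V/I-1 aff ·: Vv|VV
V/I-2 ? ·: vv|Vv|VV
V/II-1 ? I-1×I-2: vv|Vv|VV
V/II-2 ? ·: vv|Vv|VV
V/II-3 ? I-1×I-2: vv|Vv|VV
V/II-4 ? I-1×I-2: vv|Vv|VV
V/III-1 ? II-1×II-2: vv|Vv|VV
V/III-2 aff II-1×II-2: Vv|VV
⇒ V over [I-1,I-2,II-1,II-2,II-3,II-4,III-1,III-2]: 411 consistent

II-1 ∈ {Jj VV, Jj Vv, Jj vv, jj VV, jj Vv, jj vv}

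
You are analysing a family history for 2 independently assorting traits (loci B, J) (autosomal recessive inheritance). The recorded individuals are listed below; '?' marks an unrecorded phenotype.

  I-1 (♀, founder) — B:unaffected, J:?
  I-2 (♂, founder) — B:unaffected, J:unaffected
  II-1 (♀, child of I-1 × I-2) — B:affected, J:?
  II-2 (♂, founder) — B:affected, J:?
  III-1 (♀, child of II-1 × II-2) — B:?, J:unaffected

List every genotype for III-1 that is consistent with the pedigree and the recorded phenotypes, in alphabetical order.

B/I-1 un ·: Bb
B/I-2 un ·: Bb
B/II-1 aff I-1×I-2: bb
B/II-2 aff ·: bb
B/III-1 ? II-1×II-2: bb
⇒ B over [I-1,I-2,II-1,II-2,III-1]: 1 consistent
J/I-1 ? ·: JJ|Jj|jj
J/I-2 un ·: JJ|Jj
J/II-1 ? I-1×I-2: JJ|Jj|jj
J/II-2 ? ·: JJ|Jj|jj
J/III-1 un II-1×II-2: JJ|Jj
⇒ J over [I-1,I-2,II-1,II-2,III-1]: 45 consistent

III-1 ∈ {bb JJ, bb Jj}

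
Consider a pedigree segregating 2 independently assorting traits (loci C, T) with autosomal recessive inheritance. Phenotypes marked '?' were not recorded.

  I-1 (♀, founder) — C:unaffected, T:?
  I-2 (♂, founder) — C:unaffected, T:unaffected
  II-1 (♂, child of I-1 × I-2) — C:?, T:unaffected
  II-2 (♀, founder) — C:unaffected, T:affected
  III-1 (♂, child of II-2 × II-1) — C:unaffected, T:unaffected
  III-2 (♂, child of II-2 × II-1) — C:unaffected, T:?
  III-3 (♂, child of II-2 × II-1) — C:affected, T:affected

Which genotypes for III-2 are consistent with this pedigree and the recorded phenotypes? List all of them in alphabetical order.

C/I-1 un ·: CC|Cc
C/I-2 un ·: CC|Cc
C/II-1 ? I-1×I-2: Cc|cc
C/II-2 un ·: Cc
C/III-1 un II-2×II-1: CC|Cc
C/III-2 un II-2×II-1: CC|Cc
C/III-3 aff II-2×II-1: cc
⇒ C over [I-1,I-2,II-1,II-2,III-1,III-2,III-3]: 13 consistent
T/I-1 ? ·: TT|Tt|tt
T/I-2 un ·: TT|Tt
T/II-1 un I-1×I-2: Tt
T/II-2 aff ·: tt
T/III-1 un II-2×II-1: Tt
T/III-2 ? II-2×II-1: Tt|tt
T/III-3 aff II-2×II-1: tt
⇒ T over [I-1,I-2,II-1,II-2,III-1,III-2,III-3]: 10 consistent

III-2 ∈ {CC Tt, CC tt, Cc Tt, Cc tt}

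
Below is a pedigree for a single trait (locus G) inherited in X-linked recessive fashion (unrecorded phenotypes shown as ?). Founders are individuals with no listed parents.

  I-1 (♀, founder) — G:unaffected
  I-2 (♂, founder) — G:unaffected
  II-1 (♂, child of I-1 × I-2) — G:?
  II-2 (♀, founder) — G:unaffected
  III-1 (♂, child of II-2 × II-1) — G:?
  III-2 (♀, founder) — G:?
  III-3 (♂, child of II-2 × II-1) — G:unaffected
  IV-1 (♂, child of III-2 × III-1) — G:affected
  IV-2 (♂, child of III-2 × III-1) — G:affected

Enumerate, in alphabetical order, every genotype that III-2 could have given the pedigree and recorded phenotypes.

G/I-1 un ·: X^GX^G|X^GX^g
G/I-2 un ·: X^GY
G/II-1 ? I-1×I-2: X^GY|X^gY
G/II-2 un ·: X^GX^G|X^GX^g
G/III-1 ? II-2×II-1: X^GY|X^gY
G/III-2 ? ·: X^GX^g|X^gX^g
G/III-3 un II-2×II-1: X^GY
G/IV-1 aff III-2×III-1: X^gY
G/IV-2 aff III-2×III-1: X^gY
⇒ G over [I-1,I-2,II-1,II-2,III-1,III-2,III-3,IV-1,IV-2]: 18 consistent

III-2 ∈ {X^GX^g, X^gX^g}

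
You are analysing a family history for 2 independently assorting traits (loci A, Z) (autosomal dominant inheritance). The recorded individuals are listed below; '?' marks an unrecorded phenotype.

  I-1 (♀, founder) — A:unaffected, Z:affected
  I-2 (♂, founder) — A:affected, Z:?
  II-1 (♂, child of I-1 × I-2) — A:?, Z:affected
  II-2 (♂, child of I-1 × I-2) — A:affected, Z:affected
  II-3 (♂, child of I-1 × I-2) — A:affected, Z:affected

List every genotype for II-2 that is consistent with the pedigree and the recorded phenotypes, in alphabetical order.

II-2 ∈ {Aa ZZ, Aa Zz}

A/I-1 un ·: aa
A/I-2 aff ·: Aa|AA
A/II-1 ? I-1×I-2: aa|Aa
A/II-2 aff I-1×I-2: Aa
A/II-3 aff I-1×I-2: Aa
⇒ A over [I-1,I-2,II-1,II-2,II-3]: 3 consistent
Z/I-1 aff ·: Zz|ZZ
Z/I-2 ? ·: zz|Zz|ZZ
Z/II-1 aff I-1×I-2: Zz|ZZ
Z/II-2 aff I-1×I-2: Zz|ZZ
Z/II-3 aff I-1×I-2: Zz|ZZ
⇒ Z over [I-1,I-2,II-1,II-2,II-3]: 27 consistent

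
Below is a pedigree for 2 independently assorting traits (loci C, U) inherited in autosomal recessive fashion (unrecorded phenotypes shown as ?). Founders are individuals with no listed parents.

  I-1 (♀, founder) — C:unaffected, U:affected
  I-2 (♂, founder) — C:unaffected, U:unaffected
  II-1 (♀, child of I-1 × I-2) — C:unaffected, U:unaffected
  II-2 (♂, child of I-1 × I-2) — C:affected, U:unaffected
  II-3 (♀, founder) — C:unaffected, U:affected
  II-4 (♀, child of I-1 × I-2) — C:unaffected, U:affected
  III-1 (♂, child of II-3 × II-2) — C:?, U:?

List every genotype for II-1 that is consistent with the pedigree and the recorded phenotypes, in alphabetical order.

II-1 ∈ {CC Uu, Cc Uu}

C/I-1 un ·: Cc
C/I-2 un ·: Cc
C/II-1 un I-1×I-2: CC|Cc
C/II-2 aff I-1×I-2: cc
C/II-3 un ·: CC|Cc
C/II-4 un I-1×I-2: CC|Cc
C/III-1 ? II-3×II-2: Cc|cc
⇒ C over [I-1,I-2,II-1,II-2,II-3,II-4,III-1]: 12 consistent
U/I-1 aff ·: uu
U/I-2 un ·: Uu
U/II-1 un I-1×I-2: Uu
U/II-2 un I-1×I-2: Uu
U/II-3 aff ·: uu
U/II-4 aff I-1×I-2: uu
U/III-1 ? II-3×II-2: Uu|uu
⇒ U over [I-1,I-2,II-1,II-2,II-3,II-4,III-1]: 2 consistent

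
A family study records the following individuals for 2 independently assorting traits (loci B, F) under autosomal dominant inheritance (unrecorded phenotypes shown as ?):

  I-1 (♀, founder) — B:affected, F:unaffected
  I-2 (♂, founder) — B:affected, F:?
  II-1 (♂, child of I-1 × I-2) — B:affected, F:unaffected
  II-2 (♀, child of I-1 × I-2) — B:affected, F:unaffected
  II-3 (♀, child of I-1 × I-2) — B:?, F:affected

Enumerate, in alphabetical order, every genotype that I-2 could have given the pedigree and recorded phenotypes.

B/I-1 aff ·: Bb|BB
B/I-2 aff ·: Bb|BB
B/II-1 aff I-1×I-2: Bb|BB
B/II-2 aff I-1×I-2: Bb|BB
B/II-3 ? I-1×I-2: bb|Bb|BB
⇒ B over [I-1,I-2,II-1,II-2,II-3]: 29 consistent
F/I-1 un ·: ff
F/I-2 ? ·: Ff
F/II-1 un I-1×I-2: ff
F/II-2 un I-1×I-2: ff
F/II-3 aff I-1×I-2: Ff
⇒ F over [I-1,I-2,II-1,II-2,II-3]: 1 consistent

I-2 ∈ {BB Ff, Bb Ff}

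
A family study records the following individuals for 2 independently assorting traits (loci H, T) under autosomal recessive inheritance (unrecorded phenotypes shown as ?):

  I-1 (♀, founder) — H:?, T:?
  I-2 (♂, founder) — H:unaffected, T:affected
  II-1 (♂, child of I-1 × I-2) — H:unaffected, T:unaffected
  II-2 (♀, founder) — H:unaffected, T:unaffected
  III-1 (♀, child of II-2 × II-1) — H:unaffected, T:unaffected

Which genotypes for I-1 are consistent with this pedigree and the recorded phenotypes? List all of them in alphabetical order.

I-1 ∈ {HH TT, HH Tt, Hh TT, Hh Tt, hh TT, hh Tt}

H/I-1 ? ·: HH|Hh|hh
H/I-2 un ·: HH|Hh
H/II-1 un I-1×I-2: HH|Hh
H/II-2 un ·: HH|Hh
H/III-1 un II-2×II-1: HH|Hh
⇒ H over [I-1,I-2,II-1,II-2,III-1]: 32 consistent
T/I-1 ? ·: TT|Tt
T/I-2 aff ·: tt
T/II-1 un I-1×I-2: Tt
T/II-2 un ·: TT|Tt
T/III-1 un II-2×II-1: TT|Tt
⇒ T over [I-1,I-2,II-1,II-2,III-1]: 8 consistent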